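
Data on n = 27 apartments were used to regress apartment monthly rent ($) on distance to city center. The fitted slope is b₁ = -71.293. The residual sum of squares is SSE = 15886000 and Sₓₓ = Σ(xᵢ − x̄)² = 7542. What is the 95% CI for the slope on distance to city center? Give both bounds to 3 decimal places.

(-90.197, -52.389)

MSE = SSE/(n − 2) = 15886000/25 = 635440.
SE(b₁) = √(MSE/Sₓₓ) = √(635440/7542) = 9.17897.
df = n − 2 = 25.
t* = t_{0.025, 25} = 2.059539.
Margin = t* × SE = 2.059539 × 9.17897 = 18.90445.
CI: -71.293 ± 18.90445 → (-90.197, -52.389).
With 95% confidence, each one-unit increase in distance to city center is associated with a change of between -90.197 and -52.389 $ in apartment monthly rent.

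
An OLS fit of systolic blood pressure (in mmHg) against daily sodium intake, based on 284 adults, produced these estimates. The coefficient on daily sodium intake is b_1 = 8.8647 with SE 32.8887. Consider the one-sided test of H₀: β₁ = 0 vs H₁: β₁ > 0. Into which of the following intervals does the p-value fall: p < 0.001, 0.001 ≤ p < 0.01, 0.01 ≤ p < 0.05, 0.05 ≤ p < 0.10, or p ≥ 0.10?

p ≥ 0.10

t = 8.8647 / 32.8887 = 0.270.
df = n − 2 = 284 − 2 = 282.
One-sided p = P(T_{282} > t) ≈ 0.3939.
So p ≥ 0.10.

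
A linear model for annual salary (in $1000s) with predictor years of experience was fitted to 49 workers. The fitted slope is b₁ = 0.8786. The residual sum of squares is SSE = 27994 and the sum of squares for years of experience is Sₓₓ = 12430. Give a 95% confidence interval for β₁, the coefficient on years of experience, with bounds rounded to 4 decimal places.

MSE = SSE/(n − 2) = 27994/47 = 595.617.
SE(b₁) = √(MSE/Sₓₓ) = √(595.617/12430) = 0.218901.
df = n − 2 = 47.
t* = t_{0.025, 47} = 2.011741.
Margin = t* × SE = 2.011741 × 0.218901 = 0.440372.
CI: 0.8786 ± 0.440372 → (0.4382, 1.3190).
With 95% confidence, each one-unit increase in years of experience is associated with a change of between 0.4382 and 1.3190 $1000s in annual salary.

(0.4382, 1.3190)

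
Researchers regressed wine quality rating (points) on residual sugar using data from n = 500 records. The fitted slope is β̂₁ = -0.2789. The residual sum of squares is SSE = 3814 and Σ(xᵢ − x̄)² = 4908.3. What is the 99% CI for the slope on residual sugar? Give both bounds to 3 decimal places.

MSE = SSE/(n − 2) = 3814/498 = 7.65863.
SE(β̂₁) = √(MSE/Sₓₓ) = √(7.65863/4908.3) = 0.0395012.
df = n − 2 = 498.
t* = t_{0.005, 498} = 2.585738.
Margin = t* × SE = 2.585738 × 0.0395012 = 0.10214.
CI: -0.2789 ± 0.10214 → (-0.381, -0.177).
With 99% confidence, each one-unit increase in residual sugar is associated with a change of between -0.381 and -0.177 points in wine quality rating.

(-0.381, -0.177)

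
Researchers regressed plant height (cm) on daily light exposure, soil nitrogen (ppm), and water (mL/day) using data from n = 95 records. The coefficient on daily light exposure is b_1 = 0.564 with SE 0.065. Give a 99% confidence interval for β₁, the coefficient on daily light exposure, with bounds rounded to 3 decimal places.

(0.393, 0.735)

df = n − k − 1 = 95 − 3 − 1 = 91.
t* = t_{0.005, 91} = 2.63094.
Margin = t* × SE = 2.63094 × 0.065 = 0.17101.
CI: 0.564 ± 0.17101 → (0.393, 0.735).
With 99% confidence, each one-unit increase in daily light exposure is associated with a change of between 0.393 and 0.735 cm in plant height, holding the other predictors fixed.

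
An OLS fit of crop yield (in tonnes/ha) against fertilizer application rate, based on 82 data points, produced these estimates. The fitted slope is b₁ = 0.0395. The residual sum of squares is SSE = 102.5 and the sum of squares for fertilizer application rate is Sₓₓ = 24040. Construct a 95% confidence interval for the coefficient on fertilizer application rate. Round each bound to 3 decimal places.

MSE = SSE/(n − 2) = 102.5/80 = 1.28125.
SE(b₁) = √(MSE/Sₓₓ) = √(1.28125/24040) = 0.00730045.
df = n − 2 = 80.
t* = t_{0.025, 80} = 1.990063.
Margin = t* × SE = 1.990063 × 0.00730045 = 0.01453.
CI: 0.0395 ± 0.01453 → (0.025, 0.054).
With 95% confidence, each one-unit increase in fertilizer application rate is associated with a change of between 0.025 and 0.054 tonnes/ha in crop yield.

(0.025, 0.054)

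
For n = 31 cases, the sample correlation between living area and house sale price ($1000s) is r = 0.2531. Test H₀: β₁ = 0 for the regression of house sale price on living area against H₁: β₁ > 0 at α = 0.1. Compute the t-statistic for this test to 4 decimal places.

t = 1.4089

t = r·√(n − 2)/√(1 − r²) = 0.2531·√29/√0.93594 = 1.4089.
df = n − 2 = 29.
One-sided p ≈ 0.0848, which is < 0.1, so reject H₀.
There is evidence of a linear association between living area and house sale price.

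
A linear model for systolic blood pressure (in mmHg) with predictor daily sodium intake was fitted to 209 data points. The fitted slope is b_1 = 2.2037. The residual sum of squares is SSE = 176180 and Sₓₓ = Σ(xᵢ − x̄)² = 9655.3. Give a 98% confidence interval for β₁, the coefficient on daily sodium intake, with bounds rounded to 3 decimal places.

MSE = SSE/(n − 2) = 176180/207 = 851.111.
SE(b_1) = √(MSE/Sₓₓ) = √(851.111/9655.3) = 0.2969.
df = n − 2 = 207.
t* = t_{0.01, 207} = 2.344497.
Margin = t* × SE = 2.344497 × 0.2969 = 0.69608.
CI: 2.2037 ± 0.69608 → (1.508, 2.900).
With 98% confidence, each one-unit increase in daily sodium intake is associated with a change of between 1.508 and 2.900 mmHg in systolic blood pressure.

(1.508, 2.900)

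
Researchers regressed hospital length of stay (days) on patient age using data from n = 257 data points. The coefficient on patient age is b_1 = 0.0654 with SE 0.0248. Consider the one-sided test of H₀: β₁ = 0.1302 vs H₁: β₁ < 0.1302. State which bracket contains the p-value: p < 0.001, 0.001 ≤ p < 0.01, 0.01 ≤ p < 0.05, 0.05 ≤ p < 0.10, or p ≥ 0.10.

0.001 ≤ p < 0.01

t = (0.0654 − 0.1302) / 0.0248 = -2.613.
df = n − 2 = 257 − 2 = 255.
One-sided p = P(T_{255} < t) ≈ 0.0048.
So 0.001 ≤ p < 0.01.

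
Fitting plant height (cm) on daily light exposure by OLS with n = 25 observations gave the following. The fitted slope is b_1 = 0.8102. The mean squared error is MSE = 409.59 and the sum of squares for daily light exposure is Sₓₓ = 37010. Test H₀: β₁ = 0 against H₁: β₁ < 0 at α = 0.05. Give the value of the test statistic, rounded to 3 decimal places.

t = 7.702

SE(b_1) = √(MSE/Sₓₓ) = √(409.59/37010) = 0.1052.
t = 0.8102 / 0.1052 = 7.702.
df = n − 2 = 23.
One-sided p ≈ 1.0000, which is ≥ 0.05, so fail to reject H₀.
The data do not give significant evidence that the true slope on daily light exposure is negative.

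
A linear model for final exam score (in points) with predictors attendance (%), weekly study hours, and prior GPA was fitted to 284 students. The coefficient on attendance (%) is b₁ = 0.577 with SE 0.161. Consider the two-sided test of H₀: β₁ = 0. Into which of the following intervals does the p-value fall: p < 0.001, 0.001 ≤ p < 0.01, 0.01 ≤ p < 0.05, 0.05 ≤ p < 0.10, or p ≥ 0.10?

t = 0.577 / 0.161 = 3.584.
df = n − k − 1 = 284 − 3 − 1 = 280.
Two-sided p = 2·P(T_{280} > |t|) ≈ 0.0004.
So p < 0.001.

p < 0.001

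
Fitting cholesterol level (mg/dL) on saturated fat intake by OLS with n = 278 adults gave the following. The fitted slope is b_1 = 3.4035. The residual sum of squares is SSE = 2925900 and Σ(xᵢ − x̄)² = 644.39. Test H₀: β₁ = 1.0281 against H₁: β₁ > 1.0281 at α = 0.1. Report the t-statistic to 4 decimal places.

t = 0.5856

MSE = SSE/(n − 2) = 2925900/276 = 10601.1.
SE(b_1) = √(MSE/Sₓₓ) = √(10601.1/644.39) = 4.05603.
t = (3.4035 − 1.0281) / 4.05603 = 0.5856.
df = n − 2 = 276.
One-sided p ≈ 0.2793, which is ≥ 0.1, so fail to reject H₀.
The data do not give significant evidence that the true slope on saturated fat intake exceeds 1.0281 mg/dL per unit.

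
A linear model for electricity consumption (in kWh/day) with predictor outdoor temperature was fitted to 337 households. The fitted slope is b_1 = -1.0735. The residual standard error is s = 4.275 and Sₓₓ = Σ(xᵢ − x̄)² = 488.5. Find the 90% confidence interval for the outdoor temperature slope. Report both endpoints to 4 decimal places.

(-1.3925, -0.7545)

SE(b_1) = s/√Sₓₓ = 4.275/√488.5 = 0.193421.
df = n − 2 = 335.
t* = t_{0.05, 335} = 1.649415.
Margin = t* × SE = 1.649415 × 0.193421 = 0.319032.
CI: -1.0735 ± 0.319032 → (-1.3925, -0.7545).
With 90% confidence, each one-unit increase in outdoor temperature is associated with a change of between -1.3925 and -0.7545 kWh/day in electricity consumption.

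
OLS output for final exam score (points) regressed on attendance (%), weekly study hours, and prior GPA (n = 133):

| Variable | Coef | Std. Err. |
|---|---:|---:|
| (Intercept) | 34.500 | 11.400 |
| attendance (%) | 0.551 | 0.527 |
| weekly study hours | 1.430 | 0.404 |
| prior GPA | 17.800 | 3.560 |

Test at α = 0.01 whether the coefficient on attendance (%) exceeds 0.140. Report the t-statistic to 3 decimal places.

Read off: b = 0.551, SE = 0.527 for attendance (%).
H₀: β₁ = 0.140 vs H₁: β₁ > 0.140.
t = (0.551 − 0.140) / 0.527 = 0.780.
df = n − k − 1 = 133 − 3 − 1 = 129.
One-sided p ≈ 0.2184, which is ≥ 0.01, so fail to reject H₀.
The data do not give significant evidence that the true slope on attendance (%) exceeds 0.140 points per unit, holding the other predictors fixed.

t = 0.780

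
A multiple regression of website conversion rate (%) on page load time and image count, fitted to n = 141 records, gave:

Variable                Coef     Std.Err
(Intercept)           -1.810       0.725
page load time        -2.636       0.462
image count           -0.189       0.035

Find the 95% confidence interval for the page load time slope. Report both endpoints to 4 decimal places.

(-3.5495, -1.7225)

Read off: b = -2.636, SE = 0.462 for page load time.
df = n − k − 1 = 141 − 2 − 1 = 138.
t* = t_{0.025, 138} = 1.977304.
Margin = t* × SE = 1.977304 × 0.462 = 0.913514.
CI: -2.636 ± 0.913514 → (-3.5495, -1.7225).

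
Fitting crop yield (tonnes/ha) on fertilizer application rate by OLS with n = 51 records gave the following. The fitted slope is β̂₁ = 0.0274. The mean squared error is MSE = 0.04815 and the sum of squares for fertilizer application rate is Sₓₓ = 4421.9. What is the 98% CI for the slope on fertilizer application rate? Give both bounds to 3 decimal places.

(0.019, 0.035)

SE(β̂₁) = √(MSE/Sₓₓ) = √(0.04815/4421.9) = 0.00329985.
df = n − 2 = 49.
t* = t_{0.01, 49} = 2.404892.
Margin = t* × SE = 2.404892 × 0.00329985 = 0.00794.
CI: 0.0274 ± 0.00794 → (0.019, 0.035).
With 98% confidence, each one-unit increase in fertilizer application rate is associated with a change of between 0.019 and 0.035 tonnes/ha in crop yield.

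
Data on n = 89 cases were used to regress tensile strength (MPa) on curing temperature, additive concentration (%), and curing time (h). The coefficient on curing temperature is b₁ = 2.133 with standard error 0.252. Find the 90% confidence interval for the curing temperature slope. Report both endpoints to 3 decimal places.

(1.714, 2.552)

df = n − k − 1 = 89 − 3 − 1 = 85.
t* = t_{0.05, 85} = 1.662978.
Margin = t* × SE = 1.662978 × 0.252 = 0.41907.
CI: 2.133 ± 0.41907 → (1.714, 2.552).
With 90% confidence, each one-unit increase in curing temperature is associated with a change of between 1.714 and 2.552 MPa in tensile strength, holding the other predictors fixed.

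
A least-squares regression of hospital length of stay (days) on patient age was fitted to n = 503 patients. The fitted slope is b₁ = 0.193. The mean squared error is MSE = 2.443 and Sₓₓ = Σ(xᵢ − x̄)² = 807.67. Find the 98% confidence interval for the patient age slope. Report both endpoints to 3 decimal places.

(0.065, 0.321)

SE(b₁) = √(MSE/Sₓₓ) = √(2.443/807.67) = 0.0549977.
df = n − 2 = 501.
t* = t_{0.01, 501} = 2.333814.
Margin = t* × SE = 2.333814 × 0.0549977 = 0.12835.
CI: 0.193 ± 0.12835 → (0.065, 0.321).
With 98% confidence, each one-unit increase in patient age is associated with a change of between 0.065 and 0.321 days in hospital length of stay.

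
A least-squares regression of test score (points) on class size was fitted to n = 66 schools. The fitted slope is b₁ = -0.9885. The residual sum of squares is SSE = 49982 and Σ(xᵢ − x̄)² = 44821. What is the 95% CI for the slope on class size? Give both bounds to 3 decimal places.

MSE = SSE/(n − 2) = 49982/64 = 780.969.
SE(b₁) = √(MSE/Sₓₓ) = √(780.969/44821) = 0.132001.
df = n − 2 = 64.
t* = t_{0.025, 64} = 1.99773.
Margin = t* × SE = 1.99773 × 0.132001 = 0.26370.
CI: -0.9885 ± 0.26370 → (-1.252, -0.725).
With 95% confidence, each one-unit increase in class size is associated with a change of between -1.252 and -0.725 points in test score.

(-1.252, -0.725)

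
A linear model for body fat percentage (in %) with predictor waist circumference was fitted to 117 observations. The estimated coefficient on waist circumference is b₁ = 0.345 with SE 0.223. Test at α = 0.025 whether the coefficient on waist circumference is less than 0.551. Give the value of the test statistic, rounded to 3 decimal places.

H₀: β₁ = 0.551 vs H₁: β₁ < 0.551.
t = (b₁ − β₁⁰)/SE = (0.345 − 0.551) / 0.223 = -0.924.
df = n − 2 = 117 − 2 = 115.
One-sided p ≈ 0.1788, which is ≥ 0.025, so fail to reject H₀.
The data do not give significant evidence that the true slope on waist circumference is below 0.551 % per unit.

t = -0.924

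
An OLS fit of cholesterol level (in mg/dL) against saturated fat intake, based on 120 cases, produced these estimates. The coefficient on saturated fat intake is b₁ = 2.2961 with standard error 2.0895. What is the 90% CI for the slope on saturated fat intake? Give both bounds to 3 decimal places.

(-1.168, 5.760)

df = n − 2 = 120 − 2 = 118.
t* = t_{0.05, 118} = 1.65787.
Margin = t* × SE = 1.65787 × 2.0895 = 3.46412.
CI: 2.2961 ± 3.46412 → (-1.168, 5.760).
With 90% confidence, each one-unit increase in saturated fat intake is associated with a change of between -1.168 and 5.760 mg/dL in cholesterol level.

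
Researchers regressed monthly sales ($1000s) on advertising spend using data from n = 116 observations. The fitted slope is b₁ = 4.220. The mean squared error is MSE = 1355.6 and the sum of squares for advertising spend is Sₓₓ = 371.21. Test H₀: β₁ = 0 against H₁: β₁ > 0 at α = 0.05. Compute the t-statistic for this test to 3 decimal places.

SE(b₁) = √(MSE/Sₓₓ) = √(1355.6/371.21) = 1.91098.
t = 4.220 / 1.91098 = 2.208.
df = n − 2 = 114.
One-sided p ≈ 0.0146, which is < 0.05, so reject H₀.
There is evidence that the true slope on advertising spend is positive.

t = 2.208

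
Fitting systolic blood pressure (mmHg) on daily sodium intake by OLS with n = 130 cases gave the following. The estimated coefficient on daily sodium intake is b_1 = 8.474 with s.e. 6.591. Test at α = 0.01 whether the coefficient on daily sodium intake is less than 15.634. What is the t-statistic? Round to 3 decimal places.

t = -1.086

H₀: β₁ = 15.634 vs H₁: β₁ < 15.634.
t = (b_1 − β₁⁰)/SE = (8.474 − 15.634) / 6.591 = -1.086.
df = n − 2 = 130 − 2 = 128.
One-sided p ≈ 0.1397, which is ≥ 0.01, so fail to reject H₀.
The data do not give significant evidence that the true slope on daily sodium intake is below 15.634 mmHg per unit.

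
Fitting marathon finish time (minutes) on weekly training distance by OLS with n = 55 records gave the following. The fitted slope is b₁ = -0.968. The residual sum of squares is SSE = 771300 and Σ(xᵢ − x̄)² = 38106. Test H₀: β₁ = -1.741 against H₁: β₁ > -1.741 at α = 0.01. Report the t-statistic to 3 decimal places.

MSE = SSE/(n − 2) = 771300/53 = 14552.8.
SE(b₁) = √(MSE/Sₓₓ) = √(14552.8/38106) = 0.617984.
t = (-0.968 − (-1.741)) / 0.617984 = 1.251.
df = n − 2 = 53.
One-sided p ≈ 0.1082, which is ≥ 0.01, so fail to reject H₀.
The data do not give significant evidence that the true slope on weekly training distance exceeds -1.741 minutes per unit.

t = 1.251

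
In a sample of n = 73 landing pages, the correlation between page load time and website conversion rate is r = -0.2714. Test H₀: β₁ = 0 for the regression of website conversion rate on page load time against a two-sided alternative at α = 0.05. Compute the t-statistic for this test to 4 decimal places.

t = -2.3760

t = r·√(n − 2)/√(1 − r²) = -0.2714·√71/√0.926342 = -2.3760.
df = n − 2 = 71.
Two-sided p ≈ 0.0202, which is < 0.05, so reject H₀.
There is evidence of a linear association between page load time and website conversion rate.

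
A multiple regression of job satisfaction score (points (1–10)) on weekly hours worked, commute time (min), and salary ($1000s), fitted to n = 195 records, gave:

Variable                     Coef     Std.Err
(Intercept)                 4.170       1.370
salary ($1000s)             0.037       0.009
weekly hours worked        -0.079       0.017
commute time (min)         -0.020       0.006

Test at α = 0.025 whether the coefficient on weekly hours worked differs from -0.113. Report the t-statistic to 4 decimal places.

t = 2.0000

Read off: b = -0.079, SE = 0.017 for weekly hours worked.
H₀: β₁ = -0.113 vs H₁: β₁ ≠ -0.113.
t = (-0.079 − (-0.113)) / 0.017 = 2.0000.
df = n − k − 1 = 195 − 3 − 1 = 191.
Two-sided p ≈ 0.0469, which is ≥ 0.025, so fail to reject H₀.
The data are consistent with a true slope of -0.113 points (1–10) per unit of weekly hours worked, holding the other predictors fixed.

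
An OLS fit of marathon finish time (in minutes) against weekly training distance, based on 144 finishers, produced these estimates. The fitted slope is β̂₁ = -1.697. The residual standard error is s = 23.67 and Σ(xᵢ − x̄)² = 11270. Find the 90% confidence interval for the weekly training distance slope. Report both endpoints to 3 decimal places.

(-2.066, -1.328)

SE(β̂₁) = s/√Sₓₓ = 23.67/√11270 = 0.222965.
df = n − 2 = 142.
t* = t_{0.05, 142} = 1.655655.
Margin = t* × SE = 1.655655 × 0.222965 = 0.36915.
CI: -1.697 ± 0.36915 → (-2.066, -1.328).
With 90% confidence, each one-unit increase in weekly training distance is associated with a change of between -2.066 and -1.328 minutes in marathon finish time.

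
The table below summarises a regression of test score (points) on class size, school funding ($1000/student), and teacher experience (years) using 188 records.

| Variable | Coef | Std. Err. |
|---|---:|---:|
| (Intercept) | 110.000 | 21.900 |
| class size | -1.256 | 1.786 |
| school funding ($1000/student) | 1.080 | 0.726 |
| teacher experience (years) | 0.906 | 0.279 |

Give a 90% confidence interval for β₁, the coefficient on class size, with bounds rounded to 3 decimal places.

(-4.209, 1.697)

Read off: b = -1.256, SE = 1.786 for class size.
df = n − k − 1 = 188 − 3 − 1 = 184.
t* = t_{0.05, 184} = 1.653177.
Margin = t* × SE = 1.653177 × 1.786 = 2.95257.
CI: -1.256 ± 2.95257 → (-4.209, 1.697).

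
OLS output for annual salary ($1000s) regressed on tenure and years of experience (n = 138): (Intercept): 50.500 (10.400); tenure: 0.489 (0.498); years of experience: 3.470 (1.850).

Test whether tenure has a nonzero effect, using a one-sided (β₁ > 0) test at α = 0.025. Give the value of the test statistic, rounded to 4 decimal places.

t = 0.9819

Read off: b = 0.489, SE = 0.498 for tenure.
H₀: β₁ = 0 vs H₁: β₁ > 0.
t = 0.489 / 0.498 = 0.9819.
df = n − k − 1 = 138 − 2 − 1 = 135.
One-sided p ≈ 0.1639, which is ≥ 0.025, so fail to reject H₀.
The data do not give significant evidence that the true slope on tenure is positive, holding the other predictors fixed.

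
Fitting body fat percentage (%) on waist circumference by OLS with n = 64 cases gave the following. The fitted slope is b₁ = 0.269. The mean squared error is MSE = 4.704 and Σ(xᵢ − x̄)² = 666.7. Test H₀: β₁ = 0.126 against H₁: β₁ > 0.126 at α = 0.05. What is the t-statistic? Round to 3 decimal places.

SE(b₁) = √(MSE/Sₓₓ) = √(4.704/666.7) = 0.0839979.
t = (0.269 − 0.126) / 0.0839979 = 1.702.
df = n − 2 = 62.
One-sided p ≈ 0.0468, which is < 0.05, so reject H₀.
There is evidence that the true slope on waist circumference exceeds 0.126 % per unit.

t = 1.702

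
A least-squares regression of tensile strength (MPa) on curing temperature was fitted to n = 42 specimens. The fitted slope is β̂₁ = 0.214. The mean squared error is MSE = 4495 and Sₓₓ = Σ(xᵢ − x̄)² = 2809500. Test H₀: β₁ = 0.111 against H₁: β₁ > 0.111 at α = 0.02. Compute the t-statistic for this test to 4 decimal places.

t = 2.5751

SE(β̂₁) = √(MSE/Sₓₓ) = √(4495/2809500) = 0.0399991.
t = (0.214 − 0.111) / 0.0399991 = 2.5751.
df = n − 2 = 40.
One-sided p ≈ 0.0069, which is < 0.02, so reject H₀.
There is evidence that the true slope on curing temperature exceeds 0.111 MPa per unit.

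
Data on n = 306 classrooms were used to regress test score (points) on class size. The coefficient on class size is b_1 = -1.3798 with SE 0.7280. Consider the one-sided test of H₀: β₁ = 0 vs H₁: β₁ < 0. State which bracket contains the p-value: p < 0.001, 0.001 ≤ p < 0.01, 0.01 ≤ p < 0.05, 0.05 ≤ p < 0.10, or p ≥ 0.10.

t = -1.3798 / 0.7280 = -1.895.
df = n − 2 = 306 − 2 = 304.
One-sided p = P(T_{304} < t) ≈ 0.0295.
So 0.01 ≤ p < 0.05.

0.01 ≤ p < 0.05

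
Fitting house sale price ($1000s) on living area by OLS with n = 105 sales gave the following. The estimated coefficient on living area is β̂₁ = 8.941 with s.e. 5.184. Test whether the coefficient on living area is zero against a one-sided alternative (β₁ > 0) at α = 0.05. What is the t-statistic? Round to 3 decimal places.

t = 1.725

H₀: β₁ = 0 vs H₁: β₁ > 0.
t = (β̂₁ − β₁⁰)/SE = 8.941 / 5.184 = 1.725.
df = n − 2 = 105 − 2 = 103.
One-sided p ≈ 0.0438, which is < 0.05, so reject H₀.
There is evidence that the true slope on living area is positive.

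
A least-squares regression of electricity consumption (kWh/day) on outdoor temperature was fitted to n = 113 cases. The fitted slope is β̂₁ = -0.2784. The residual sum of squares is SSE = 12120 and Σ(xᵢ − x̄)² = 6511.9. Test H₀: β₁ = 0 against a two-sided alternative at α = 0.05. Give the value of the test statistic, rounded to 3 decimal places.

MSE = SSE/(n − 2) = 12120/111 = 109.189.
SE(β̂₁) = √(MSE/Sₓₓ) = √(109.189/6511.9) = 0.12949.
t = -0.2784 / 0.12949 = -2.150.
df = n − 2 = 111.
Two-sided p ≈ 0.0337, which is < 0.05, so reject H₀.
There is evidence that outdoor temperature is associated with electricity consumption.

t = -2.150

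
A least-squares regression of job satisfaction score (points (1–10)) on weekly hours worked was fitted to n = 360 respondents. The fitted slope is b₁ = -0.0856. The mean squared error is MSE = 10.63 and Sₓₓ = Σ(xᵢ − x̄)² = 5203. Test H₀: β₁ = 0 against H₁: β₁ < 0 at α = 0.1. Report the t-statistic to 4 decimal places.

SE(b₁) = √(MSE/Sₓₓ) = √(10.63/5203) = 0.0452001.
t = -0.0856 / 0.0452001 = -1.8938.
df = n − 2 = 358.
One-sided p ≈ 0.0295, which is < 0.1, so reject H₀.
There is evidence that the true slope on weekly hours worked is negative.

t = -1.8938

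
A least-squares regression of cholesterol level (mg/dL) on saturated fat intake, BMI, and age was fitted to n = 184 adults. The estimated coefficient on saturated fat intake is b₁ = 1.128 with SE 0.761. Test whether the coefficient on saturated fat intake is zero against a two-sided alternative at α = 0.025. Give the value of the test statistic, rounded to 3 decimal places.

H₀: β₁ = 0 vs H₁: β₁ ≠ 0.
t = (b₁ − β₁⁰)/SE = 1.128 / 0.761 = 1.482.
df = n − k − 1 = 184 − 3 − 1 = 180.
Two-sided p ≈ 0.1400, which is ≥ 0.025, so fail to reject H₀.
The data do not give significant evidence of an association between saturated fat intake and cholesterol level, after adjusting for the other predictors.

t = 1.482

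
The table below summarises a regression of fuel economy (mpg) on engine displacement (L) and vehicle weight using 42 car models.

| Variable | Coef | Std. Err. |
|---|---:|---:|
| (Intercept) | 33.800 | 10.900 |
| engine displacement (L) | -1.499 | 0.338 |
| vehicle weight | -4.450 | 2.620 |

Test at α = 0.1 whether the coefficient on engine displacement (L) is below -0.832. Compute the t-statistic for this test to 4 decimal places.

t = -1.9734

Read off: b = -1.499, SE = 0.338 for engine displacement (L).
H₀: β₁ = -0.832 vs H₁: β₁ < -0.832.
t = (-1.499 − (-0.832)) / 0.338 = -1.9734.
df = n − k − 1 = 42 − 2 − 1 = 39.
One-sided p ≈ 0.0278, which is < 0.1, so reject H₀.
There is evidence that the true slope on engine displacement (L) is below -0.832 mpg per unit, holding the other predictors fixed.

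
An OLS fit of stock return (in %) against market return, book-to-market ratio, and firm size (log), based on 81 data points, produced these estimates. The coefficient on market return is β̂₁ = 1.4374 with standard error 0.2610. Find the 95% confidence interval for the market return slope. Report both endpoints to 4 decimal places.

df = n − k − 1 = 81 − 3 − 1 = 77.
t* = t_{0.025, 77} = 1.991254.
Margin = t* × SE = 1.991254 × 0.2610 = 0.519717.
CI: 1.4374 ± 0.519717 → (0.9177, 1.9571).
With 95% confidence, each one-unit increase in market return is associated with a change of between 0.9177 and 1.9571 % in stock return, holding the other predictors fixed.

(0.9177, 1.9571)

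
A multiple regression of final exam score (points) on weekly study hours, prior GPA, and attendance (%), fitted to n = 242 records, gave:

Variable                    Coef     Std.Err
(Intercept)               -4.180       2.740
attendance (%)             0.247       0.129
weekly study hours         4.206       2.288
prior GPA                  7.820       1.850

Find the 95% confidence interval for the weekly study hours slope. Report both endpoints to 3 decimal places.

(-0.301, 8.713)

Read off: b = 4.206, SE = 2.288 for weekly study hours.
df = n − k − 1 = 242 − 3 − 1 = 238.
t* = t_{0.025, 238} = 1.969982.
Margin = t* × SE = 1.969982 × 2.288 = 4.50732.
CI: 4.206 ± 4.50732 → (-0.301, 8.713).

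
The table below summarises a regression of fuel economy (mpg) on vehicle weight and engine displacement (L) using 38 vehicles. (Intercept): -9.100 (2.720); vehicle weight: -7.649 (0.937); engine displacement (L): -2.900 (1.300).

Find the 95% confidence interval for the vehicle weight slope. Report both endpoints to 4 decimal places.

(-9.5512, -5.7468)

Read off: b = -7.649, SE = 0.937 for vehicle weight.
df = n − k − 1 = 38 − 2 − 1 = 35.
t* = t_{0.025, 35} = 2.030108.
Margin = t* × SE = 2.030108 × 0.937 = 1.902211.
CI: -7.649 ± 1.902211 → (-9.5512, -5.7468).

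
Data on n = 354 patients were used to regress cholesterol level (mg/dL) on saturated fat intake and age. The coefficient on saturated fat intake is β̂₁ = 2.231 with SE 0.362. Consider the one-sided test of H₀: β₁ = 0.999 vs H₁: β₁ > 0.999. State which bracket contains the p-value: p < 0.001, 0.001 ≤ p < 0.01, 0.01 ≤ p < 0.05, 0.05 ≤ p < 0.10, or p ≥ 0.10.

p < 0.001

t = (2.231 − 0.999) / 0.362 = 3.403.
df = n − k − 1 = 354 − 2 − 1 = 351.
One-sided p = P(T_{351} > t) ≈ 0.0004.
So p < 0.001.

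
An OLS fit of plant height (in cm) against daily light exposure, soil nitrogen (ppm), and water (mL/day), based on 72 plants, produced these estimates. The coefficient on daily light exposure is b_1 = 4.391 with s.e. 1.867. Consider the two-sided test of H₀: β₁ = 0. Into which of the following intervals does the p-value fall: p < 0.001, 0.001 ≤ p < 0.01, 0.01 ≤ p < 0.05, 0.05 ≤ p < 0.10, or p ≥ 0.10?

0.01 ≤ p < 0.05

t = 4.391 / 1.867 = 2.352.
df = n − k − 1 = 72 − 3 − 1 = 68.
Two-sided p = 2·P(T_{68} > |t|) ≈ 0.0216.
So 0.01 ≤ p < 0.05.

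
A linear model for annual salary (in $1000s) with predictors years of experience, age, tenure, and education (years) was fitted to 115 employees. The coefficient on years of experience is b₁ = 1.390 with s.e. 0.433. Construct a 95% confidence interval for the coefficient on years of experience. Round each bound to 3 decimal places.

(0.532, 2.248)

df = n − k − 1 = 115 − 4 − 1 = 110.
t* = t_{0.025, 110} = 1.981765.
Margin = t* × SE = 1.981765 × 0.433 = 0.85810.
CI: 1.390 ± 0.85810 → (0.532, 2.248).
With 95% confidence, each one-unit increase in years of experience is associated with a change of between 0.532 and 2.248 $1000s in annual salary, holding the other predictors fixed.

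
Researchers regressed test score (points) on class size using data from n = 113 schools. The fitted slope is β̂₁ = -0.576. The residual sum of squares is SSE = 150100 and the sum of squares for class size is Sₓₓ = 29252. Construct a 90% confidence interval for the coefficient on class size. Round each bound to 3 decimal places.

MSE = SSE/(n − 2) = 150100/111 = 1352.25.
SE(β̂₁) = √(MSE/Sₓₓ) = √(1352.25/29252) = 0.215006.
df = n − 2 = 111.
t* = t_{0.05, 111} = 1.658697.
Margin = t* × SE = 1.658697 × 0.215006 = 0.35663.
CI: -0.576 ± 0.35663 → (-0.933, -0.219).
With 90% confidence, each one-unit increase in class size is associated with a change of between -0.933 and -0.219 points in test score.

(-0.933, -0.219)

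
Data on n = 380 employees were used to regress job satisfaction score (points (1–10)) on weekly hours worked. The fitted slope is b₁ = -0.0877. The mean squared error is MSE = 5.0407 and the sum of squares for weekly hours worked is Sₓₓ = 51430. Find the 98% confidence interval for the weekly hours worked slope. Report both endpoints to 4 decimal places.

(-0.1108, -0.0646)

SE(b₁) = √(MSE/Sₓₓ) = √(5.0407/51430) = 0.00990004.
df = n − 2 = 378.
t* = t_{0.01, 378} = 2.336253.
Margin = t* × SE = 2.336253 × 0.00990004 = 0.023129.
CI: -0.0877 ± 0.023129 → (-0.1108, -0.0646).
With 98% confidence, each one-unit increase in weekly hours worked is associated with a change of between -0.1108 and -0.0646 points (1–10) in job satisfaction score.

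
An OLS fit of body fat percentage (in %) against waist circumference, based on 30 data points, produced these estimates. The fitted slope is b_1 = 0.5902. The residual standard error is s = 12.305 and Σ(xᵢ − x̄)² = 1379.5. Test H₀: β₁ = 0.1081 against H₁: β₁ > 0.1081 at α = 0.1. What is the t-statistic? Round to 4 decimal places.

t = 1.4552

SE(b_1) = s/√Sₓₓ = 12.305/√1379.5 = 0.331299.
t = (0.5902 − 0.1081) / 0.331299 = 1.4552.
df = n − 2 = 28.
One-sided p ≈ 0.0784, which is < 0.1, so reject H₀.
There is evidence that the true slope on waist circumference exceeds 0.1081 % per unit.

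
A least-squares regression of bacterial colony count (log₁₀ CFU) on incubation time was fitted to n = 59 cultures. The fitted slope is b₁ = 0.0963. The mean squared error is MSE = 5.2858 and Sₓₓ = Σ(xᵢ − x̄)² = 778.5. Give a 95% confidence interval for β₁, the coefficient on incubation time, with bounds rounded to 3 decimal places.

SE(b₁) = √(MSE/Sₓₓ) = √(5.2858/778.5) = 0.0823998.
df = n − 2 = 57.
t* = t_{0.025, 57} = 2.002465.
Margin = t* × SE = 2.002465 × 0.0823998 = 0.16500.
CI: 0.0963 ± 0.16500 → (-0.069, 0.261).
With 95% confidence, each one-unit increase in incubation time is associated with a change of between -0.069 and 0.261 log₁₀ CFU in bacterial colony count.

(-0.069, 0.261)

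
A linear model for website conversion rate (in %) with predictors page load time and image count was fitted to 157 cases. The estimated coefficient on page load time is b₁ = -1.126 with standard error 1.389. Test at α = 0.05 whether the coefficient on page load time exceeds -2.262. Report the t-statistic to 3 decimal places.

t = 0.818

H₀: β₁ = -2.262 vs H₁: β₁ > -2.262.
t = (b₁ − β₁⁰)/SE = (-1.126 − (-2.262)) / 1.389 = 0.818.
df = n − k − 1 = 157 − 2 − 1 = 154.
One-sided p ≈ 0.2074, which is ≥ 0.05, so fail to reject H₀.
The data do not give significant evidence that the true slope on page load time exceeds -2.262 % per unit, holding the other predictors fixed.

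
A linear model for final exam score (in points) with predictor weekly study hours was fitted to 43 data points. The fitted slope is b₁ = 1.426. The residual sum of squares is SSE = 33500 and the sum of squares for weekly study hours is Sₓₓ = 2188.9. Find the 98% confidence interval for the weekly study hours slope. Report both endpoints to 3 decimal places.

(-0.053, 2.905)

MSE = SSE/(n − 2) = 33500/41 = 817.073.
SE(b₁) = √(MSE/Sₓₓ) = √(817.073/2188.9) = 0.610967.
df = n − 2 = 41.
t* = t_{0.01, 41} = 2.420803.
Margin = t* × SE = 2.420803 × 0.610967 = 1.47903.
CI: 1.426 ± 1.47903 → (-0.053, 2.905).
With 98% confidence, each one-unit increase in weekly study hours is associated with a change of between -0.053 and 2.905 points in final exam score.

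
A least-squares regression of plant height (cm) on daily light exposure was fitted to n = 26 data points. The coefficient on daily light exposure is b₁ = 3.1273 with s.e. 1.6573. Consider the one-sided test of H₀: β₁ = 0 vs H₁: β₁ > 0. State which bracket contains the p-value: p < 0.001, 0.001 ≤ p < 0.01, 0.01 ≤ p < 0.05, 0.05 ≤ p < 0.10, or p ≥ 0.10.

t = 3.1273 / 1.6573 = 1.887.
df = n − 2 = 26 − 2 = 24.
One-sided p = P(T_{24} > t) ≈ 0.0357.
So 0.01 ≤ p < 0.05.

0.01 ≤ p < 0.05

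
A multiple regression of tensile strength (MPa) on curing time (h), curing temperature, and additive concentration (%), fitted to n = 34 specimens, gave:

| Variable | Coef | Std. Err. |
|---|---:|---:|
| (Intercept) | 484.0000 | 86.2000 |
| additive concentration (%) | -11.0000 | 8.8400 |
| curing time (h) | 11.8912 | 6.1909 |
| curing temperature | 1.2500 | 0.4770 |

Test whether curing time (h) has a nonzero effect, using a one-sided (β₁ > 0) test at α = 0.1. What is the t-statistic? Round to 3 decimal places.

Read off: b = 11.8912, SE = 6.1909 for curing time (h).
H₀: β₁ = 0 vs H₁: β₁ > 0.
t = 11.8912 / 6.1909 = 1.921.
df = n − k − 1 = 34 − 3 − 1 = 30.
One-sided p ≈ 0.0322, which is < 0.1, so reject H₀.
There is evidence that the true slope on curing time (h) is positive, holding the other predictors fixed.

t = 1.921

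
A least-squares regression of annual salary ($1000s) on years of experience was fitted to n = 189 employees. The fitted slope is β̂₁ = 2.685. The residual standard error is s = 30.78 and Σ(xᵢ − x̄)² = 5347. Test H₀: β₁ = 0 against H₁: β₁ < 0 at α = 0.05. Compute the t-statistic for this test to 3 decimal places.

t = 6.379

SE(β̂₁) = s/√Sₓₓ = 30.78/√5347 = 0.420934.
t = 2.685 / 0.420934 = 6.379.
df = n − 2 = 187.
One-sided p ≈ 1.0000, which is ≥ 0.05, so fail to reject H₀.
The data do not give significant evidence that the true slope on years of experience is negative.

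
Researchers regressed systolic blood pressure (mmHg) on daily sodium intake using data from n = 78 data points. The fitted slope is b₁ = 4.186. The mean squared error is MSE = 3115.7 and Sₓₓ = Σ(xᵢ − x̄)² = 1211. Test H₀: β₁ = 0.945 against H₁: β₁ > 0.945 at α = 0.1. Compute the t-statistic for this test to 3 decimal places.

SE(b₁) = √(MSE/Sₓₓ) = √(3115.7/1211) = 1.60401.
t = (4.186 − 0.945) / 1.60401 = 2.021.
df = n − 2 = 76.
One-sided p ≈ 0.0234, which is < 0.1, so reject H₀.
There is evidence that the true slope on daily sodium intake exceeds 0.945 mmHg per unit.

t = 2.021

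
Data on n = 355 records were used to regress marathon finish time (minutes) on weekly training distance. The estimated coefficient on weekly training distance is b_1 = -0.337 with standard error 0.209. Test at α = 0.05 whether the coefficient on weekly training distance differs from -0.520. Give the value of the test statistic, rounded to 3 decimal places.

t = 0.876

H₀: β₁ = -0.520 vs H₁: β₁ ≠ -0.520.
t = (b_1 − β₁⁰)/SE = (-0.337 − (-0.520)) / 0.209 = 0.876.
df = n − 2 = 355 − 2 = 353.
Two-sided p ≈ 0.3818, which is ≥ 0.05, so fail to reject H₀.
The data are consistent with a true slope of -0.520 minutes per unit of weekly training distance.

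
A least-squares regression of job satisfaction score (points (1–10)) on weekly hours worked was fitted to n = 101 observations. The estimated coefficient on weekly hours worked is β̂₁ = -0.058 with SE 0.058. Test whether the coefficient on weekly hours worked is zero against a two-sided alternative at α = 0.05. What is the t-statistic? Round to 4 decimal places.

H₀: β₁ = 0 vs H₁: β₁ ≠ 0.
t = (β̂₁ − β₁⁰)/SE = -0.058 / 0.058 = -1.0000.
df = n − 2 = 101 − 2 = 99.
Two-sided p ≈ 0.3197, which is ≥ 0.05, so fail to reject H₀.
The data do not give significant evidence of an association between weekly hours worked and job satisfaction score.

t = -1.0000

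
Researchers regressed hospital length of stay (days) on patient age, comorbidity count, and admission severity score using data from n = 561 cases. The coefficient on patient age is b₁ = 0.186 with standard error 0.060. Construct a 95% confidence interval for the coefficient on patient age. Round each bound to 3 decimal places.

df = n − k − 1 = 561 − 3 − 1 = 557.
t* = t_{0.025, 557} = 1.964232.
Margin = t* × SE = 1.964232 × 0.060 = 0.11785.
CI: 0.186 ± 0.11785 → (0.068, 0.304).
With 95% confidence, each one-unit increase in patient age is associated with a change of between 0.068 and 0.304 days in hospital length of stay, holding the other predictors fixed.

(0.068, 0.304)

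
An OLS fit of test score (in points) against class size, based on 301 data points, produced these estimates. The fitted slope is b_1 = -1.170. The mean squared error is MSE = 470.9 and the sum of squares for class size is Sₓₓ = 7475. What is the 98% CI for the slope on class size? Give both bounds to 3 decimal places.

SE(b_1) = √(MSE/Sₓₓ) = √(470.9/7475) = 0.250991.
df = n − 2 = 299.
t* = t_{0.01, 299} = 2.338884.
Margin = t* × SE = 2.338884 × 0.250991 = 0.58704.
CI: -1.170 ± 0.58704 → (-1.757, -0.583).
With 98% confidence, each one-unit increase in class size is associated with a change of between -1.757 and -0.583 points in test score.

(-1.757, -0.583)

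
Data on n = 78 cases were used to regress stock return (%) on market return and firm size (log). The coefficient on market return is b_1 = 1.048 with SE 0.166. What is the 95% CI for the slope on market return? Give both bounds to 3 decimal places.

df = n − k − 1 = 78 − 2 − 1 = 75.
t* = t_{0.025, 75} = 1.992102.
Margin = t* × SE = 1.992102 × 0.166 = 0.33069.
CI: 1.048 ± 0.33069 → (0.717, 1.379).
With 95% confidence, each one-unit increase in market return is associated with a change of between 0.717 and 1.379 % in stock return, holding the other predictors fixed.

(0.717, 1.379)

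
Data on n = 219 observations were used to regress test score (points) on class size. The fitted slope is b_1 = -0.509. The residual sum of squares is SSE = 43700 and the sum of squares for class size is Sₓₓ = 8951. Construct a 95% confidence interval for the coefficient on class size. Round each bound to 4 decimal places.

MSE = SSE/(n − 2) = 43700/217 = 201.382.
SE(b_1) = √(MSE/Sₓₓ) = √(201.382/8951) = 0.149994.
df = n − 2 = 217.
t* = t_{0.025, 217} = 1.970956.
Margin = t* × SE = 1.970956 × 0.149994 = 0.295632.
CI: -0.509 ± 0.295632 → (-0.8046, -0.2134).
With 95% confidence, each one-unit increase in class size is associated with a change of between -0.8046 and -0.2134 points in test score.

(-0.8046, -0.2134)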